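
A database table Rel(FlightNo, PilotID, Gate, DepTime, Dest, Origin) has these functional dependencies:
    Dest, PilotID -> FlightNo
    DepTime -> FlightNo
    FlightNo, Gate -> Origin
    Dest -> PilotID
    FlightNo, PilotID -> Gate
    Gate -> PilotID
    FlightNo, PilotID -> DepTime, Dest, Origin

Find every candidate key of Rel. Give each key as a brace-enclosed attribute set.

{Dest}⁺ = {DepTime, Dest, FlightNo, Gate, Origin, PilotID} — all of the relation — so {Dest} is a candidate key.
{DepTime, Gate}⁺ = {DepTime, Dest, FlightNo, Gate, Origin, PilotID} — all of the relation — so {DepTime, Gate} is a candidate key.
{DepTime, PilotID}⁺ = {DepTime, Dest, FlightNo, Gate, Origin, PilotID} — all of the relation — so {DepTime, PilotID} is a candidate key.
{FlightNo, Gate}⁺ = {DepTime, Dest, FlightNo, Gate, Origin, PilotID} — all of the relation — so {FlightNo, Gate} is a candidate key.
{FlightNo, PilotID}⁺ = {DepTime, Dest, FlightNo, Gate, Origin, PilotID} — all of the relation — so {FlightNo, PilotID} is a candidate key.
Any other superkey properly contains one of these, so there are no further candidate keys.

{DepTime, Gate}, {DepTime, PilotID}, {Dest}, {FlightNo, Gate}, {FlightNo, PilotID}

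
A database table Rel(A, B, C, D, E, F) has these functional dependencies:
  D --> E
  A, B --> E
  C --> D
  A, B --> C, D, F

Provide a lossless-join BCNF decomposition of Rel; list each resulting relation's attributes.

Candidate key of the original relation: {A, B}.
{A, B, C, D, E, F}: {D} determines {D, E} here but is not a superkey — split on D --> E, giving {D, E} and {A, B, C, D, F}.
{D, E}: every determinant is a superkey — BCNF.
{A, B, C, D, F}: {C} determines {C, D} here but is not a superkey — split on C --> D, giving {C, D} and {A, B, C, F}.
{C, D}: every determinant is a superkey — BCNF.
{A, B, C, F}: every determinant is a superkey — BCNF.

{A, B, C, F}; {C, D}; {D, E}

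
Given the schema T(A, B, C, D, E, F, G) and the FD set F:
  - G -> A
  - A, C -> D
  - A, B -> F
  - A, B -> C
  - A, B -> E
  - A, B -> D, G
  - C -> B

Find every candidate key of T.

{A, B}, {A, C}, {B, G}, {C, G}

{A, B} is a candidate key since {A, B}⁺ = {A, B, C, D, E, F, G} covers every attribute.
{A, C} is a candidate key since {A, C}⁺ = {A, B, C, D, E, F, G} covers every attribute.
{B, G} is a candidate key since {B, G}⁺ = {A, B, C, D, E, F, G} covers every attribute.
{C, G} is a candidate key since {C, G}⁺ = {A, B, C, D, E, F, G} covers every attribute.
Any other superkey properly contains one of these, so there are no further candidate keys.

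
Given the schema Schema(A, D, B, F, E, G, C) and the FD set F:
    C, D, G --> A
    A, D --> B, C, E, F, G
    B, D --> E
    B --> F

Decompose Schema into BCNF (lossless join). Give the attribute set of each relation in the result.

{A, B, C, D, G}; {B, D, E}; {B, F}

Candidate keys of the original relation: {A, D}, {C, D, G}.
In {A, B, C, D, E, F, G}, {B, D} is not a superkey ({B, D}⁺ restricted to this set is {B, D, E, F}), so split on B, D --> E, F into {B, D, E, F} and {A, B, C, D, G}.
In {B, D, E, F}, {B} is not a superkey ({B}⁺ restricted to this set is {B, F}), so split on B --> F into {B, F} and {B, D, E}.
{B, F} is in BCNF.
{B, D, E} is in BCNF.
{A, B, C, D, G} is in BCNF.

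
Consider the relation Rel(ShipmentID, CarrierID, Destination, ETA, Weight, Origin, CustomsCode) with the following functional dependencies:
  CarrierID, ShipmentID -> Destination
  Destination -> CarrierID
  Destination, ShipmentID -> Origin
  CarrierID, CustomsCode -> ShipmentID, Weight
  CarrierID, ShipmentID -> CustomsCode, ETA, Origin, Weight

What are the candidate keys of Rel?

{CarrierID, CustomsCode}⁺ = {CarrierID, CustomsCode, Destination, ETA, Origin, ShipmentID, Weight} — all of the relation — so {CarrierID, CustomsCode} is a candidate key.
{CarrierID, ShipmentID}⁺ = {CarrierID, CustomsCode, Destination, ETA, Origin, ShipmentID, Weight} — all of the relation — so {CarrierID, ShipmentID} is a candidate key.
{CustomsCode, Destination}⁺ = {CarrierID, CustomsCode, Destination, ETA, Origin, ShipmentID, Weight} — all of the relation — so {CustomsCode, Destination} is a candidate key.
{Destination, ShipmentID}⁺ = {CarrierID, CustomsCode, Destination, ETA, Origin, ShipmentID, Weight} — all of the relation — so {Destination, ShipmentID} is a candidate key.
These are minimal and exhaustive — every other superkey contains one of them.

{CarrierID, CustomsCode}, {CarrierID, ShipmentID}, {CustomsCode, Destination}, {Destination, ShipmentID}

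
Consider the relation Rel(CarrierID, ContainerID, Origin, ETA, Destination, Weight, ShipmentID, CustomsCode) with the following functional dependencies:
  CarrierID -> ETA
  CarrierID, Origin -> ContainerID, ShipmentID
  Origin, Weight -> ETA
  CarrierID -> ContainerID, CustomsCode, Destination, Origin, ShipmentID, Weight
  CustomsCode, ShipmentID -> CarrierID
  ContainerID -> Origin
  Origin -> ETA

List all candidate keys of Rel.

{CarrierID}, {CustomsCode, ShipmentID}

Closure of {CarrierID} is {CarrierID, ContainerID, CustomsCode, Destination, ETA, Origin, ShipmentID, Weight}, the whole schema; {CarrierID} is a candidate key.
Closure of {CustomsCode, ShipmentID} is {CarrierID, ContainerID, CustomsCode, Destination, ETA, Origin, ShipmentID, Weight}, the whole schema; {CustomsCode, ShipmentID} is a candidate key.
Any other superkey properly contains one of these, so there are no further candidate keys.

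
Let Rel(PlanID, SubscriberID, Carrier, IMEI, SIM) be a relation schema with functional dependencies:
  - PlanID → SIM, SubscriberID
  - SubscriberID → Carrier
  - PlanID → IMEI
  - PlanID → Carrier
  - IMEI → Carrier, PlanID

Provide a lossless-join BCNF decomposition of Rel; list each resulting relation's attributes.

{Carrier, SubscriberID}; {IMEI, PlanID, SIM, SubscriberID}

Candidate keys of the original relation: {IMEI}, {PlanID}.
In {Carrier, IMEI, PlanID, SIM, SubscriberID}, {SubscriberID} is not a superkey ({SubscriberID}⁺ restricted to this set is {Carrier, SubscriberID}), so split on SubscriberID → Carrier into {Carrier, SubscriberID} and {IMEI, PlanID, SIM, SubscriberID}.
{Carrier, SubscriberID} is in BCNF.
{IMEI, PlanID, SIM, SubscriberID} is in BCNF.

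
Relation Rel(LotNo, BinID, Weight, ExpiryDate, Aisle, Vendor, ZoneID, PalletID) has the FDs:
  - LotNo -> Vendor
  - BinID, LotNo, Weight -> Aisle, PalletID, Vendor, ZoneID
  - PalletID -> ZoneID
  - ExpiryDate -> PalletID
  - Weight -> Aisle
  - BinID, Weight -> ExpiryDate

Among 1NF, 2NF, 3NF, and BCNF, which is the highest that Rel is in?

Candidate key: {BinID, LotNo, Weight}. Prime attributes: {BinID, LotNo, Weight}.
LotNo -> Vendor: {LotNo}⁺ = {LotNo, Vendor}, which is not all of the attributes, so the left side is not a superkey — BCNF is violated.
Because {Vendor} is non-prime and the left side of LotNo -> Vendor is not a superkey, the relation is not in 3NF.
The proper key subset {LotNo} of {BinID, LotNo, Weight} determines non-prime {Vendor}, so the relation is not even in 2NF.

1NF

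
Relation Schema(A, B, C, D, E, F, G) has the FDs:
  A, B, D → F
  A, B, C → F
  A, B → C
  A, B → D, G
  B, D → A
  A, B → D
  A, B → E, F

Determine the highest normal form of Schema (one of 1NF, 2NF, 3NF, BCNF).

Candidate keys: {A, B}, {B, D}. Prime attributes: {A, B, D}.
Every FD has a superkey on the left, so the relation is in BCNF.

BCNF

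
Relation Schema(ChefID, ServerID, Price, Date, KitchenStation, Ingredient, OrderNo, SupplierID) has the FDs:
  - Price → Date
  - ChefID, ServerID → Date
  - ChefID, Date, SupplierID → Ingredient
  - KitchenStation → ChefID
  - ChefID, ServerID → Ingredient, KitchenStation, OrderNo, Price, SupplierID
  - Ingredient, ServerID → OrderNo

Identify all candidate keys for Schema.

Attributes never on any right-hand side: {ServerID} — every candidate key must contain it.
Closure of {ChefID, ServerID} is {ChefID, Date, Ingredient, KitchenStation, OrderNo, Price, ServerID, SupplierID}, the whole schema; {ChefID, ServerID} is a candidate key.
Closure of {KitchenStation, ServerID} is {ChefID, Date, Ingredient, KitchenStation, OrderNo, Price, ServerID, SupplierID}, the whole schema; {KitchenStation, ServerID} is a candidate key.
These are minimal and exhaustive — every other superkey contains one of them.

{ChefID, ServerID}, {KitchenStation, ServerID}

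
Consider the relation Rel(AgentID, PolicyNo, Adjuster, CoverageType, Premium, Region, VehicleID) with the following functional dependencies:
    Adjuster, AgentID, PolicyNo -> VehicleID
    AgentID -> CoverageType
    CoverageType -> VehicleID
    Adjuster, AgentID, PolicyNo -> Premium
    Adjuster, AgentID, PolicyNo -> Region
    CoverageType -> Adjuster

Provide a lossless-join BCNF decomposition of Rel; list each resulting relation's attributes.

Candidate key of the original relation: {AgentID, PolicyNo}.
{Adjuster, AgentID, CoverageType, PolicyNo, Premium, Region, VehicleID}: {AgentID} determines {Adjuster, AgentID, CoverageType, VehicleID} here but is not a superkey — split on AgentID -> Adjuster, CoverageType, VehicleID, giving {Adjuster, AgentID, CoverageType, VehicleID} and {AgentID, PolicyNo, Premium, Region}.
{Adjuster, AgentID, CoverageType, VehicleID}: {CoverageType} determines {Adjuster, CoverageType, VehicleID} here but is not a superkey — split on CoverageType -> Adjuster, VehicleID, giving {Adjuster, CoverageType, VehicleID} and {AgentID, CoverageType}.
{Adjuster, CoverageType, VehicleID}: every determinant is a superkey — BCNF.
{AgentID, CoverageType}: every determinant is a superkey — BCNF.
{AgentID, PolicyNo, Premium, Region}: every determinant is a superkey — BCNF.

{Adjuster, CoverageType, VehicleID}; {AgentID, CoverageType}; {AgentID, PolicyNo, Premium, Region}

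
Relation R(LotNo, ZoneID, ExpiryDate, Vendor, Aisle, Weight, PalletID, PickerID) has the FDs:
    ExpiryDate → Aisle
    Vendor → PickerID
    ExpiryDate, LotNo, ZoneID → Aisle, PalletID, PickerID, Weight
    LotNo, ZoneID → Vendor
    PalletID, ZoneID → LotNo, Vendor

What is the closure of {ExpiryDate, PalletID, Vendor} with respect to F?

{Aisle, ExpiryDate, PalletID, PickerID, Vendor}

Start with {ExpiryDate, PalletID, Vendor}.
ExpiryDate → Aisle applies; add {Aisle} → now {Aisle, ExpiryDate, PalletID, Vendor}.
Vendor → PickerID applies; add {PickerID} → now {Aisle, ExpiryDate, PalletID, PickerID, Vendor}.
No further FD applies.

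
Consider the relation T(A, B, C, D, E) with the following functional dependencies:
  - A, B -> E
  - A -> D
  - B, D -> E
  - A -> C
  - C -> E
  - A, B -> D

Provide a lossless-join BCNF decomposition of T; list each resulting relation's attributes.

Candidate key of the original relation: {A, B}.
Within {A, B, C, D, E}: {A}⁺ ∩ {A, B, C, D, E} = {A, C, D, E}, not the whole set, so A -> C, D, E violates BCNF; decompose into {A, C, D, E} and {A, B}.
Within {A, C, D, E}: {C}⁺ ∩ {A, C, D, E} = {C, E}, not the whole set, so C -> E violates BCNF; decompose into {C, E} and {A, C, D}.
{C, E} has no BCNF violation.
{A, C, D} has no BCNF violation.
{A, B} has no BCNF violation.

{A, B}; {A, C, D}; {C, E}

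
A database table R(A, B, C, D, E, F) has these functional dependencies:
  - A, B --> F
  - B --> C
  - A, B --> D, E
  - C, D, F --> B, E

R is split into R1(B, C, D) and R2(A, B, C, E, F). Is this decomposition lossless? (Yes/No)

The shared attributes are {B, C} and {B, C}⁺ = {B, C}.
The closure covers neither R1 nor R2 entirely; the join is not lossless.

No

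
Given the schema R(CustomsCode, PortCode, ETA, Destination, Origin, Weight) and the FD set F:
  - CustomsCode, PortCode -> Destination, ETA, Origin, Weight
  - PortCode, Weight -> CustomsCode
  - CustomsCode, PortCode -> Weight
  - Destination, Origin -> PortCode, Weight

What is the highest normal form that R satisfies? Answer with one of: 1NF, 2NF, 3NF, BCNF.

BCNF

Candidate keys: {CustomsCode, PortCode}, {Destination, Origin}, {PortCode, Weight}. Prime attributes: {CustomsCode, Destination, Origin, PortCode, Weight}.
Each dependency's left side is a superkey — BCNF holds.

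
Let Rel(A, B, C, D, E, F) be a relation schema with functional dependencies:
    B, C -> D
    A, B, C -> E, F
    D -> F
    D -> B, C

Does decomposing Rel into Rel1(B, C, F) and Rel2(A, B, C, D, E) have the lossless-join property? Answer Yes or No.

Yes

Rel1 ∩ Rel2 = {B, C}; its closure under F is {B, C, D, F}.
Since Rel1 ⊆ {B, C, D, F}, the intersection is a superkey of Rel1; the decomposition is lossless.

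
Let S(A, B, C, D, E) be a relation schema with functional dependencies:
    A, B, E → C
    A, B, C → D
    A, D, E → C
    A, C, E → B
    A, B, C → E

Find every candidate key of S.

{A} never appears on the right of any FD, so every key must include it.
Closure of {A, B, C} is {A, B, C, D, E}, the whole schema; {A, B, C} is a candidate key.
Closure of {A, B, E} is {A, B, C, D, E}, the whole schema; {A, B, E} is a candidate key.
Closure of {A, C, E} is {A, B, C, D, E}, the whole schema; {A, C, E} is a candidate key.
Closure of {A, D, E} is {A, B, C, D, E}, the whole schema; {A, D, E} is a candidate key.
Any other superkey properly contains one of these, so there are no further candidate keys.

{A, B, C}, {A, B, E}, {A, C, E}, {A, D, E}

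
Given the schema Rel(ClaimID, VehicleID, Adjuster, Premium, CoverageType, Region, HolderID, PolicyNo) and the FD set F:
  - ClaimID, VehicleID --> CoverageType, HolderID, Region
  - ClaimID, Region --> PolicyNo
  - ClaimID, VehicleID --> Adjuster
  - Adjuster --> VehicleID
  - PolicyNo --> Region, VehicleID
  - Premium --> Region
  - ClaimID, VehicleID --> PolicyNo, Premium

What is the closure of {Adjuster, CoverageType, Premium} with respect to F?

Start with {Adjuster, CoverageType, Premium}.
Adjuster --> VehicleID applies; add {VehicleID} → now {Adjuster, CoverageType, Premium, VehicleID}.
Premium --> Region applies; add {Region} → now {Adjuster, CoverageType, Premium, Region, VehicleID}.
No further FD applies.

{Adjuster, CoverageType, Premium, Region, VehicleID}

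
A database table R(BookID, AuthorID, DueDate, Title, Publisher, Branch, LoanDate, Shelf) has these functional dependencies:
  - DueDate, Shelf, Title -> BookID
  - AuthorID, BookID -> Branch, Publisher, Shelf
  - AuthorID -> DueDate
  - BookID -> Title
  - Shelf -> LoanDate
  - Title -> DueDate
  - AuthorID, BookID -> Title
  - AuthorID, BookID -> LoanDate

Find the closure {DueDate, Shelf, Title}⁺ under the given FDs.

{BookID, DueDate, LoanDate, Shelf, Title}

Start with {DueDate, Shelf, Title}.
DueDate, Shelf, Title -> BookID applies; add {BookID} → now {BookID, DueDate, Shelf, Title}.
Shelf -> LoanDate applies; add {LoanDate} → now {BookID, DueDate, LoanDate, Shelf, Title}.
No further FD applies.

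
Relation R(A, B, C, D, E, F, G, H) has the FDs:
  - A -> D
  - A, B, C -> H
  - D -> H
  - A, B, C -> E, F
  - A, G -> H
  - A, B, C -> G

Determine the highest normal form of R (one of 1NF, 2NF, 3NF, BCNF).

Candidate key: {A, B, C}. Prime attributes: {A, B, C}.
A -> D: {A}⁺ = {A, D, H}, which is not all of the attributes, so the left side is not a superkey — BCNF is violated.
A -> D has non-prime {D} on the right and a non-superkey on the left, so 3NF fails.
The proper key subset {A} of {A, B, C} determines non-prime {D, H}, so the relation is not even in 2NF.

1NF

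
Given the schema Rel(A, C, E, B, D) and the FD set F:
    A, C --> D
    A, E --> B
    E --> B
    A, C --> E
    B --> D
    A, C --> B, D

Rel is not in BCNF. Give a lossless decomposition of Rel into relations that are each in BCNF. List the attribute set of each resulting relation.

{A, C, E}; {B, D}; {B, E}

Candidate key of the original relation: {A, C}.
Within {A, B, C, D, E}: {A, E}⁺ ∩ {A, B, C, D, E} = {A, B, D, E}, not the whole set, so A, E --> B, D violates BCNF; decompose into {A, B, D, E} and {A, C, E}.
Within {A, B, D, E}: {E}⁺ ∩ {A, B, D, E} = {B, D, E}, not the whole set, so E --> B, D violates BCNF; decompose into {B, D, E} and {A, E}.
Within {B, D, E}: {B}⁺ ∩ {B, D, E} = {B, D}, not the whole set, so B --> D violates BCNF; decompose into {B, D} and {B, E}.
{B, D}: every determinant is a superkey — BCNF.
{B, E}: every determinant is a superkey — BCNF.
{A, E}: every determinant is a superkey — BCNF.
{A, C, E}: every determinant is a superkey — BCNF.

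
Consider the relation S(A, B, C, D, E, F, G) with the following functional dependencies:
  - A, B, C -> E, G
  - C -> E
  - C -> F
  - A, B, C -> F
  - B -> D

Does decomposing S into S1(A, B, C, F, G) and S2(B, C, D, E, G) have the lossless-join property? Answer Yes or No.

Yes

Common attributes: {B, C, G}; their closure is {B, C, D, E, F, G}.
S2 is contained in that closure, so S1 ∩ S2 -> S2 holds and the join is lossless.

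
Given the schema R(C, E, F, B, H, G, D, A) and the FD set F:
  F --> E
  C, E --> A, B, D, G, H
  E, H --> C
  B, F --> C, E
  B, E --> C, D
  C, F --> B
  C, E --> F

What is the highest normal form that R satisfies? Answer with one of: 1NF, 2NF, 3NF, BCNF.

3NF

Candidate keys: {B, E}, {B, F}, {C, E}, {C, F}, {E, H}, {F, H}. Prime attributes: {B, C, E, F, H}.
F --> E: {F}⁺ = {E, F}, which is not all of the attributes, so the left side is not a superkey — BCNF is violated.
Its right-hand attributes {E} are all prime, as are those of every other non-superkey FD — the relation is in 3NF.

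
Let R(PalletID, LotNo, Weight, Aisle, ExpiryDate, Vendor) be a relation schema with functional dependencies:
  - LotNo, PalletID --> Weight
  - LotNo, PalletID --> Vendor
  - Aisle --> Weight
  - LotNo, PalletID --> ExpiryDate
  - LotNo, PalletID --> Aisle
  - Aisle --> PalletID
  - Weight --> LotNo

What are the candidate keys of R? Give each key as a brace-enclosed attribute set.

{Aisle}, {LotNo, PalletID}, {PalletID, Weight}

{Aisle} is a candidate key since {Aisle}⁺ = {Aisle, ExpiryDate, LotNo, PalletID, Vendor, Weight} covers every attribute.
{LotNo, PalletID} is a candidate key since {LotNo, PalletID}⁺ = {Aisle, ExpiryDate, LotNo, PalletID, Vendor, Weight} covers every attribute.
{PalletID, Weight} is a candidate key since {PalletID, Weight}⁺ = {Aisle, ExpiryDate, LotNo, PalletID, Vendor, Weight} covers every attribute.
These are minimal and exhaustive — every other superkey contains one of them.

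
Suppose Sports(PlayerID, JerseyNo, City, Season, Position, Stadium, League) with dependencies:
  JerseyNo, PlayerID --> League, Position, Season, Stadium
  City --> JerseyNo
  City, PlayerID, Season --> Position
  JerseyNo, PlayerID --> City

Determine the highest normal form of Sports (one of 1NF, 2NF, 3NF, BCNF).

3NF

Candidate keys: {City, PlayerID}, {JerseyNo, PlayerID}. Prime attributes: {City, JerseyNo, PlayerID}.
City --> JerseyNo: {City}⁺ = {City, JerseyNo}, which is not all of the attributes, so the left side is not a superkey — BCNF is violated.
Its right-hand attributes {JerseyNo} are all prime, as are those of every other non-superkey FD — the relation is in 3NF.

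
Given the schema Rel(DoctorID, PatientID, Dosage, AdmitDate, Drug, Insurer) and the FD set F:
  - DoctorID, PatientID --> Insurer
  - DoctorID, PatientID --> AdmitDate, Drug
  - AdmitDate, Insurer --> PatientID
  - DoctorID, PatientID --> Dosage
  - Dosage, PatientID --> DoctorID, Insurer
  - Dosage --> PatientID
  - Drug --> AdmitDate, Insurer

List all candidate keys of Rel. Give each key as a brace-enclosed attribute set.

{AdmitDate, DoctorID, Insurer}, {DoctorID, Drug}, {DoctorID, PatientID}, {Dosage}

{Dosage} is a candidate key since {Dosage}⁺ = {AdmitDate, DoctorID, Dosage, Drug, Insurer, PatientID} covers every attribute.
{DoctorID, Drug} is a candidate key since {DoctorID, Drug}⁺ = {AdmitDate, DoctorID, Dosage, Drug, Insurer, PatientID} covers every attribute.
{DoctorID, PatientID} is a candidate key since {DoctorID, PatientID}⁺ = {AdmitDate, DoctorID, Dosage, Drug, Insurer, PatientID} covers every attribute.
{AdmitDate, DoctorID, Insurer} is a candidate key since {AdmitDate, DoctorID, Insurer}⁺ = {AdmitDate, DoctorID, Dosage, Drug, Insurer, PatientID} covers every attribute.
Any other superkey properly contains one of these, so there are no further candidate keys.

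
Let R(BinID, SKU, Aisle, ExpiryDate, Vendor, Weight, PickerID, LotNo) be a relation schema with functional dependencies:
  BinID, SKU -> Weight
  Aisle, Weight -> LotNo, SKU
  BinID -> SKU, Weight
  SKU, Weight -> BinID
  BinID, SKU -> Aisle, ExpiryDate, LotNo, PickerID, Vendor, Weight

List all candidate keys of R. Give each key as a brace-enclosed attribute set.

{Aisle, Weight}, {BinID}, {SKU, Weight}

Closure of {BinID} is {Aisle, BinID, ExpiryDate, LotNo, PickerID, SKU, Vendor, Weight}, the whole schema; {BinID} is a candidate key.
Closure of {Aisle, Weight} is {Aisle, BinID, ExpiryDate, LotNo, PickerID, SKU, Vendor, Weight}, the whole schema; {Aisle, Weight} is a candidate key.
Closure of {SKU, Weight} is {Aisle, BinID, ExpiryDate, LotNo, PickerID, SKU, Vendor, Weight}, the whole schema; {SKU, Weight} is a candidate key.
These are minimal and exhaustive — every other superkey contains one of them.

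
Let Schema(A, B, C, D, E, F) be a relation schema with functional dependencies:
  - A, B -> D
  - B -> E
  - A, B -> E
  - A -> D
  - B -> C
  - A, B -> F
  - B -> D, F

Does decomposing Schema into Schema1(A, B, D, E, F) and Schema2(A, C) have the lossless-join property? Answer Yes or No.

Common attributes: {A}; their closure is {A, D}.
Schema1 ⊄ {A, D} and Schema2 ⊄ {A, D}, so the split is lossy.

No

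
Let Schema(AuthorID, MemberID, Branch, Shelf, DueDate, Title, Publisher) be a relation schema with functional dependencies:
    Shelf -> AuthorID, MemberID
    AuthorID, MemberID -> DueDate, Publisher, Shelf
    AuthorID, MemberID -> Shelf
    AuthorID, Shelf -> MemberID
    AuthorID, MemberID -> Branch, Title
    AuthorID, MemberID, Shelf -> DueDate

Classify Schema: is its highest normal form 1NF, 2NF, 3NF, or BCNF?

Candidate keys: {AuthorID, MemberID}, {Shelf}. Prime attributes: {AuthorID, MemberID, Shelf}.
Every FD has a superkey on the left, so the relation is in BCNF.

BCNF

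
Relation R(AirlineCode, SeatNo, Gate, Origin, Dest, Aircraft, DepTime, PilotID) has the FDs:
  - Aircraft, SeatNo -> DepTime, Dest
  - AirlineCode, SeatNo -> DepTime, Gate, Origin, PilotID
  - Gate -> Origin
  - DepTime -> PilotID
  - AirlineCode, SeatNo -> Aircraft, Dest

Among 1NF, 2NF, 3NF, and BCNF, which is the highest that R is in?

2NF

Candidate key: {AirlineCode, SeatNo}. Prime attributes: {AirlineCode, SeatNo}.
Aircraft, SeatNo -> DepTime, Dest: {Aircraft, SeatNo}⁺ = {Aircraft, DepTime, Dest, PilotID, SeatNo}, which is not all of the attributes, so the left side is not a superkey — BCNF is violated.
Because {DepTime, Dest} are non-prime and the left side of Aircraft, SeatNo -> DepTime, Dest is not a superkey, the relation is not in 3NF.
Checking every proper subset of each key, none determines a non-prime attribute — 2NF is satisfied.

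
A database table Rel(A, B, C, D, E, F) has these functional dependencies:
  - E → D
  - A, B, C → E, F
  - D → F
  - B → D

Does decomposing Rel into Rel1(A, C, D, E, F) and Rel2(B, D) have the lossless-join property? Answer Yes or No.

No

The shared attributes are {D} and {D}⁺ = {D, F}.
Rel1 ⊄ {D, F} and Rel2 ⊄ {D, F}, so the split is lossy.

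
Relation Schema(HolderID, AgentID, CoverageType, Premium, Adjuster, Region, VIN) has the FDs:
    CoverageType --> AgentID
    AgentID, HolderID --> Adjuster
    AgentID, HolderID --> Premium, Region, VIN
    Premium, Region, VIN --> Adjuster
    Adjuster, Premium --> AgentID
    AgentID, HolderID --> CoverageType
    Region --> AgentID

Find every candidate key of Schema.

{Adjuster, HolderID, Premium}, {AgentID, HolderID}, {CoverageType, HolderID}, {HolderID, Region}

{HolderID} never appears on the right of any FD, so every key must include it.
{AgentID, HolderID} is a candidate key since {AgentID, HolderID}⁺ = {Adjuster, AgentID, CoverageType, HolderID, Premium, Region, VIN} covers every attribute.
{CoverageType, HolderID} is a candidate key since {CoverageType, HolderID}⁺ = {Adjuster, AgentID, CoverageType, HolderID, Premium, Region, VIN} covers every attribute.
{HolderID, Region} is a candidate key since {HolderID, Region}⁺ = {Adjuster, AgentID, CoverageType, HolderID, Premium, Region, VIN} covers every attribute.
{Adjuster, HolderID, Premium} is a candidate key since {Adjuster, HolderID, Premium}⁺ = {Adjuster, AgentID, CoverageType, HolderID, Premium, Region, VIN} covers every attribute.
These are minimal and exhaustive — every other superkey contains one of them.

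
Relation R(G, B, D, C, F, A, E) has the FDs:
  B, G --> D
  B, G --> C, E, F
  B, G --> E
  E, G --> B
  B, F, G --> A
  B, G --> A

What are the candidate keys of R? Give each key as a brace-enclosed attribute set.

{G} never appears on the right of any FD, so every key must include it.
Closure of {B, G} is {A, B, C, D, E, F, G}, the whole schema; {B, G} is a candidate key.
Closure of {E, G} is {A, B, C, D, E, F, G}, the whole schema; {E, G} is a candidate key.
Any other superkey properly contains one of these, so there are no further candidate keys.

{B, G}, {E, G}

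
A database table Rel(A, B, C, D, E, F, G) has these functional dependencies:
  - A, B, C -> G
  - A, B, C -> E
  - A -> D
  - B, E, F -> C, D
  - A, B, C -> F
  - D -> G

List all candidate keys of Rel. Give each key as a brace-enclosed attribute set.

No FD produces {A, B}, so they must be in every candidate key.
{A, B, C} is a candidate key since {A, B, C}⁺ = {A, B, C, D, E, F, G} covers every attribute.
{A, B, E, F} is a candidate key since {A, B, E, F}⁺ = {A, B, C, D, E, F, G} covers every attribute.
No proper subset of any of these is a key, and no other minimal superkey exists.

{A, B, C}, {A, B, E, F}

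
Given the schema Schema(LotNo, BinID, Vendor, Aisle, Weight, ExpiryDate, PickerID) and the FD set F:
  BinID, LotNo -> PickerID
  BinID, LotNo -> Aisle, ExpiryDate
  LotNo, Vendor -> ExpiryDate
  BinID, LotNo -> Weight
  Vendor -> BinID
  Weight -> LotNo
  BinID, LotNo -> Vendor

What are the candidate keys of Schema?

Closure of {BinID, LotNo} is {Aisle, BinID, ExpiryDate, LotNo, PickerID, Vendor, Weight}, the whole schema; {BinID, LotNo} is a candidate key.
Closure of {BinID, Weight} is {Aisle, BinID, ExpiryDate, LotNo, PickerID, Vendor, Weight}, the whole schema; {BinID, Weight} is a candidate key.
Closure of {LotNo, Vendor} is {Aisle, BinID, ExpiryDate, LotNo, PickerID, Vendor, Weight}, the whole schema; {LotNo, Vendor} is a candidate key.
Closure of {Vendor, Weight} is {Aisle, BinID, ExpiryDate, LotNo, PickerID, Vendor, Weight}, the whole schema; {Vendor, Weight} is a candidate key.
Any other superkey properly contains one of these, so there are no further candidate keys.

{BinID, LotNo}, {BinID, Weight}, {LotNo, Vendor}, {Vendor, Weight}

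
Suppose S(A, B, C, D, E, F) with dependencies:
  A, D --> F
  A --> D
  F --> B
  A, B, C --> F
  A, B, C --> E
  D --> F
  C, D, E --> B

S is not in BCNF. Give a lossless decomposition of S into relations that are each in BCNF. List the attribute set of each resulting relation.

Candidate key of the original relation: {A, C}.
In {A, B, C, D, E, F}, {A, D} is not a superkey ({A, D}⁺ restricted to this set is {A, B, D, F}), so split on A, D --> B, F into {A, B, D, F} and {A, C, D, E}.
In {A, B, D, F}, {F} is not a superkey ({F}⁺ restricted to this set is {B, F}), so split on F --> B into {B, F} and {A, D, F}.
{B, F} has no BCNF violation.
In {A, D, F}, {D} is not a superkey ({D}⁺ restricted to this set is {D, F}), so split on D --> F into {D, F} and {A, D}.
{D, F} has no BCNF violation.
{A, D} has no BCNF violation.
In {A, C, D, E}, {A} is not a superkey ({A}⁺ restricted to this set is {A, D}), so split on A --> D into {A, D} and {A, C, E}.
{A, D} has no BCNF violation.
{A, C, E} has no BCNF violation.

{A, C, E}; {A, D}; {B, F}; {D, F}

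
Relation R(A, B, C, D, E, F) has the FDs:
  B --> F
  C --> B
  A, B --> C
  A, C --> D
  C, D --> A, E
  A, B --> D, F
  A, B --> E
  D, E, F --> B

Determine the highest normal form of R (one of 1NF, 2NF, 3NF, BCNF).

3NF

Candidate keys: {A, B}, {A, C}, {A, D, E, F}, {C, D}. Prime attributes: {A, B, C, D, E, F}.
B --> F breaks BCNF: {B}⁺ = {B, F}, so {B} is not a superkey.
But every attribute on its right side ({F}) is prime, and the same holds for every other non-superkey FD, so 3NF still holds.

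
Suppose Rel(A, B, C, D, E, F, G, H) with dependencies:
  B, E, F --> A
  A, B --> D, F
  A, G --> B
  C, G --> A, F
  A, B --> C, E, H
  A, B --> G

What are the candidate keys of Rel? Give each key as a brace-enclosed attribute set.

{A, B}, {A, G}, {B, E, F}, {C, G}

{A, B}⁺ = {A, B, C, D, E, F, G, H} — all of the relation — so {A, B} is a candidate key.
{A, G}⁺ = {A, B, C, D, E, F, G, H} — all of the relation — so {A, G} is a candidate key.
{C, G}⁺ = {A, B, C, D, E, F, G, H} — all of the relation — so {C, G} is a candidate key.
{B, E, F}⁺ = {A, B, C, D, E, F, G, H} — all of the relation — so {B, E, F} is a candidate key.
No proper subset of any of these is a key, and no other minimal superkey exists.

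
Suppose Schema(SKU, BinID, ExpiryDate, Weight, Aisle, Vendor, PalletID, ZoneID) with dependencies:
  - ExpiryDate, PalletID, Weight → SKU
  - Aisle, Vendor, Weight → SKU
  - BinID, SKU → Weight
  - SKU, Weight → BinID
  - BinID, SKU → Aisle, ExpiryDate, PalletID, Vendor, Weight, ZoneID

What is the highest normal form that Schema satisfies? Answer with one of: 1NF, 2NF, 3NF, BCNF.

BCNF

Candidate keys: {Aisle, Vendor, Weight}, {BinID, SKU}, {ExpiryDate, PalletID, Weight}, {SKU, Weight}. Prime attributes: {Aisle, BinID, ExpiryDate, PalletID, SKU, Vendor, Weight}.
Every FD has a superkey on the left, so the relation is in BCNF.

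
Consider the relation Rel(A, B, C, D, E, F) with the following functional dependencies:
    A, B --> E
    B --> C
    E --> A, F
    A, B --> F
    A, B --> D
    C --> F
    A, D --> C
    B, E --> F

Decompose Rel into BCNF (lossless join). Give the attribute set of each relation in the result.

{A, E}; {B, C}; {B, D, E}; {C, F}

Candidate keys of the original relation: {A, B}, {B, E}.
In {A, B, C, D, E, F}, {B} is not a superkey ({B}⁺ restricted to this set is {B, C, F}), so split on B --> C, F into {B, C, F} and {A, B, D, E}.
In {B, C, F}, {C} is not a superkey ({C}⁺ restricted to this set is {C, F}), so split on C --> F into {C, F} and {B, C}.
{C, F}: every determinant is a superkey — BCNF.
{B, C}: every determinant is a superkey — BCNF.
In {A, B, D, E}, {E} is not a superkey ({E}⁺ restricted to this set is {A, E}), so split on E --> A into {A, E} and {B, D, E}.
{A, E}: every determinant is a superkey — BCNF.
{B, D, E}: every determinant is a superkey — BCNF.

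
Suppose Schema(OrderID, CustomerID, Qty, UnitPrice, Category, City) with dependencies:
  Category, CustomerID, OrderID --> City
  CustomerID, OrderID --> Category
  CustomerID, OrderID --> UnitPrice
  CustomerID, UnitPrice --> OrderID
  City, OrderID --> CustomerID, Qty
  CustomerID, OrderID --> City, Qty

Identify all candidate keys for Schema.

{City, OrderID}, {CustomerID, OrderID}, {CustomerID, UnitPrice}

{City, OrderID}⁺ = {Category, City, CustomerID, OrderID, Qty, UnitPrice}, which is every attribute, so {City, OrderID} is a candidate key.
{CustomerID, OrderID}⁺ = {Category, City, CustomerID, OrderID, Qty, UnitPrice}, which is every attribute, so {CustomerID, OrderID} is a candidate key.
{CustomerID, UnitPrice}⁺ = {Category, City, CustomerID, OrderID, Qty, UnitPrice}, which is every attribute, so {CustomerID, UnitPrice} is a candidate key.
These are minimal and exhaustive — every other superkey contains one of them.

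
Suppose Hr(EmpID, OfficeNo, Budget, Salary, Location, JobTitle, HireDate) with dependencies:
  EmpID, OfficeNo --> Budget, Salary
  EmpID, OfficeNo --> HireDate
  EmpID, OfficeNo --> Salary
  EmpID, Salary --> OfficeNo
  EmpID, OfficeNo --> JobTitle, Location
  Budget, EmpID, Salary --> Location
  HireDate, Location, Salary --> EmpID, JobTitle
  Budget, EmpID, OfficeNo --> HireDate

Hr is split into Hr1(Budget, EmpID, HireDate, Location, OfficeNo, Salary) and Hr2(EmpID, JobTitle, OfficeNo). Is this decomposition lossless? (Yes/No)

Common attributes: {EmpID, OfficeNo}; their closure is {Budget, EmpID, HireDate, JobTitle, Location, OfficeNo, Salary}.
This includes all of Hr1, so the common attributes are a superkey of Hr1 — the join is lossless.

Yes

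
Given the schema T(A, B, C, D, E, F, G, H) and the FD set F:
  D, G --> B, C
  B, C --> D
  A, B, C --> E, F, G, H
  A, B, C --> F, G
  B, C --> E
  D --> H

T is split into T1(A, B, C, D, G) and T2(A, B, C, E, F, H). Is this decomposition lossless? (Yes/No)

Yes

Common attributes: {A, B, C}; their closure is {A, B, C, D, E, F, G, H}.
This includes all of T1, so the common attributes are a superkey of T1 — the join is lossless.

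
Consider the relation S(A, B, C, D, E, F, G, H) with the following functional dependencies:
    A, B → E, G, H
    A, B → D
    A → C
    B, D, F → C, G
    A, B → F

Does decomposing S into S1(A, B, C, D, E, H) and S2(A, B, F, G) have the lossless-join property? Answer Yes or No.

Common attributes: {A, B}; their closure is {A, B, C, D, E, F, G, H}.
This includes all of S1, so the common attributes are a superkey of S1 — the join is lossless.

Yes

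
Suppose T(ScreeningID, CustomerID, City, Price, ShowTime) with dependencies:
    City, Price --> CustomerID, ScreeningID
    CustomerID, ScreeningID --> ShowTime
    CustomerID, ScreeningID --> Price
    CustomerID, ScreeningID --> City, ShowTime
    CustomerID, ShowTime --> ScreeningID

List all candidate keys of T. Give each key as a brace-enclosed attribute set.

{City, Price}, {CustomerID, ScreeningID}, {CustomerID, ShowTime}

{City, Price} is a candidate key since {City, Price}⁺ = {City, CustomerID, Price, ScreeningID, ShowTime} covers every attribute.
{CustomerID, ScreeningID} is a candidate key since {CustomerID, ScreeningID}⁺ = {City, CustomerID, Price, ScreeningID, ShowTime} covers every attribute.
{CustomerID, ShowTime} is a candidate key since {CustomerID, ShowTime}⁺ = {City, CustomerID, Price, ScreeningID, ShowTime} covers every attribute.
No proper subset of any of these is a key, and no other minimal superkey exists.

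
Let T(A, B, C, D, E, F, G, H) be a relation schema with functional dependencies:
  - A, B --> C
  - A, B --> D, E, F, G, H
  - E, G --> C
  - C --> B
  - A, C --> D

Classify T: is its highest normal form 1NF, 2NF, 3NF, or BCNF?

3NF

Candidate keys: {A, B}, {A, C}, {A, E, G}. Prime attributes: {A, B, C, E, G}.
E, G --> C: {E, G}⁺ = {B, C, E, G}, which is not all of the attributes, so the left side is not a superkey — BCNF is violated.
Since {C} ⊆ prime attributes and every other non-superkey FD also has a prime right side, the schema is in 3NF.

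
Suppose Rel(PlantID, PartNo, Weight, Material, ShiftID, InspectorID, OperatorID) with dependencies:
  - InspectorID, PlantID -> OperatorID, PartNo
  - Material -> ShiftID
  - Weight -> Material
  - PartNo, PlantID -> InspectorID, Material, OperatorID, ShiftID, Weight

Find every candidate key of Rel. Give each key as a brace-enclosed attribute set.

{PlantID} never appears on the right of any FD, so every key must include it.
{InspectorID, PlantID}⁺ = {InspectorID, Material, OperatorID, PartNo, PlantID, ShiftID, Weight} — all of the relation — so {InspectorID, PlantID} is a candidate key.
{PartNo, PlantID}⁺ = {InspectorID, Material, OperatorID, PartNo, PlantID, ShiftID, Weight} — all of the relation — so {PartNo, PlantID} is a candidate key.
Any other superkey properly contains one of these, so there are no further candidate keys.

{InspectorID, PlantID}, {PartNo, PlantID}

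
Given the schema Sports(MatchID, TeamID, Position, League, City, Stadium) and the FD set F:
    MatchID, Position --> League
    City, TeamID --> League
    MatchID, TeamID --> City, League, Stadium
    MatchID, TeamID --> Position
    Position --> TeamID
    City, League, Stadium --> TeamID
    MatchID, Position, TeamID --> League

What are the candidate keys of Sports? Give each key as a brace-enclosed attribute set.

No FD produces {MatchID}, so it must be in every candidate key.
{MatchID, Position} is a candidate key since {MatchID, Position}⁺ = {City, League, MatchID, Position, Stadium, TeamID} covers every attribute.
{MatchID, TeamID} is a candidate key since {MatchID, TeamID}⁺ = {City, League, MatchID, Position, Stadium, TeamID} covers every attribute.
{City, League, MatchID, Stadium} is a candidate key since {City, League, MatchID, Stadium}⁺ = {City, League, MatchID, Position, Stadium, TeamID} covers every attribute.
Any other superkey properly contains one of these, so there are no further candidate keys.

{City, League, MatchID, Stadium}, {MatchID, Position}, {MatchID, TeamID}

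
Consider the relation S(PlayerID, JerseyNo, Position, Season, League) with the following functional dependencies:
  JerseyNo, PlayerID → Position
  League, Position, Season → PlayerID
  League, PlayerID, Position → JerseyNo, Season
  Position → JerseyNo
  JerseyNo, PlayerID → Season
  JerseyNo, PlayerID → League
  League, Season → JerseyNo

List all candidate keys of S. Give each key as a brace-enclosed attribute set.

Closure of {JerseyNo, PlayerID} is {JerseyNo, League, PlayerID, Position, Season}, the whole schema; {JerseyNo, PlayerID} is a candidate key.
Closure of {PlayerID, Position} is {JerseyNo, League, PlayerID, Position, Season}, the whole schema; {PlayerID, Position} is a candidate key.
Closure of {League, PlayerID, Season} is {JerseyNo, League, PlayerID, Position, Season}, the whole schema; {League, PlayerID, Season} is a candidate key.
Closure of {League, Position, Season} is {JerseyNo, League, PlayerID, Position, Season}, the whole schema; {League, Position, Season} is a candidate key.
These are minimal and exhaustive — every other superkey contains one of them.

{JerseyNo, PlayerID}, {League, PlayerID, Season}, {League, Position, Season}, {PlayerID, Position}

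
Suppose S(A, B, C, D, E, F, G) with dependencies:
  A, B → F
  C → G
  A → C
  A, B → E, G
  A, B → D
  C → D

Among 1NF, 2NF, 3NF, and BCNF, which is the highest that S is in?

Candidate key: {A, B}. Prime attributes: {A, B}.
C → G breaks BCNF: {C}⁺ = {C, D, G}, so {C} is not a superkey.
C → G determines the non-prime attribute {G} from a non-superkey — 3NF is violated.
{A} is a proper subset of the key {A, B}, and {A}⁺ contains the non-prime attributes {C, D, G} — a partial dependency, so 2NF is violated.

1NF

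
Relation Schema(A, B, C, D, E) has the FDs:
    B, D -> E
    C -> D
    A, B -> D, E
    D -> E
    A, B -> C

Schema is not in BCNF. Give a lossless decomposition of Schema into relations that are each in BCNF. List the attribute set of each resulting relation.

{A, B, C}; {B, D}; {C, D}; {D, E}

Candidate key of the original relation: {A, B}.
Within {A, B, C, D, E}: {B, D}⁺ ∩ {A, B, C, D, E} = {B, D, E}, not the whole set, so B, D -> E violates BCNF; decompose into {B, D, E} and {A, B, C, D}.
Within {B, D, E}: {D}⁺ ∩ {B, D, E} = {D, E}, not the whole set, so D -> E violates BCNF; decompose into {D, E} and {B, D}.
{D, E} has no BCNF violation.
{B, D} has no BCNF violation.
Within {A, B, C, D}: {C}⁺ ∩ {A, B, C, D} = {C, D}, not the whole set, so C -> D violates BCNF; decompose into {C, D} and {A, B, C}.
{C, D} has no BCNF violation.
{A, B, C} has no BCNF violation.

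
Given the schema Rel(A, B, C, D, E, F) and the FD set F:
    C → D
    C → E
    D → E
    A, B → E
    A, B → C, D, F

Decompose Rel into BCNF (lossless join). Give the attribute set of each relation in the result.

{A, B, C, F}; {C, D}; {D, E}

Candidate key of the original relation: {A, B}.
In {A, B, C, D, E, F}, {C} is not a superkey ({C}⁺ restricted to this set is {C, D, E}), so split on C → D, E into {C, D, E} and {A, B, C, F}.
In {C, D, E}, {D} is not a superkey ({D}⁺ restricted to this set is {D, E}), so split on D → E into {D, E} and {C, D}.
{D, E} is in BCNF.
{C, D} is in BCNF.
{A, B, C, F} is in BCNF.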